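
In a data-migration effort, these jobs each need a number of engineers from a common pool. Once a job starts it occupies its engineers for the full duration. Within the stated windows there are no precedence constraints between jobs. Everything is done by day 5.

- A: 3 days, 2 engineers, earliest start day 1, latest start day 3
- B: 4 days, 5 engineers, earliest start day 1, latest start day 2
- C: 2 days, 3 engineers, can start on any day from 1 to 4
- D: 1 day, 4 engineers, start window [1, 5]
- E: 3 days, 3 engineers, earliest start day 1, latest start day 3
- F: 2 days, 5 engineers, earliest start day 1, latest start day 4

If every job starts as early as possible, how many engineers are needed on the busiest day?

22

Early-start schedule: A@1, B@1, C@1, D@1, E@1, F@1.
Load per day: day 1: 22, day 2: 18, day 3: 10, day 4: 5, day 5: 0.
Peak is 22.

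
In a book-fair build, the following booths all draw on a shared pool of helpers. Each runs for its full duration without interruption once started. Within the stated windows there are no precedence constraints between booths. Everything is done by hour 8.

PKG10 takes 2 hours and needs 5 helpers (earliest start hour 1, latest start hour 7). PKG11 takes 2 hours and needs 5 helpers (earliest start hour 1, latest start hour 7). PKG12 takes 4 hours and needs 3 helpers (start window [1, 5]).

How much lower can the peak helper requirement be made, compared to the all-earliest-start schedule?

Early-start peak: h1:13  h2:13  h3:3  h4:3  h5:0  h6:0  h7:0  h8:0 ⇒ 13.
Leveled (PKG10@1, PKG11@3, PKG12@5): h1:5  h2:5  h3:5  h4:5  h5:3  h6:3  h7:3  h8:3 ⇒ 5.
Reduction 13 − 5 = 8.

8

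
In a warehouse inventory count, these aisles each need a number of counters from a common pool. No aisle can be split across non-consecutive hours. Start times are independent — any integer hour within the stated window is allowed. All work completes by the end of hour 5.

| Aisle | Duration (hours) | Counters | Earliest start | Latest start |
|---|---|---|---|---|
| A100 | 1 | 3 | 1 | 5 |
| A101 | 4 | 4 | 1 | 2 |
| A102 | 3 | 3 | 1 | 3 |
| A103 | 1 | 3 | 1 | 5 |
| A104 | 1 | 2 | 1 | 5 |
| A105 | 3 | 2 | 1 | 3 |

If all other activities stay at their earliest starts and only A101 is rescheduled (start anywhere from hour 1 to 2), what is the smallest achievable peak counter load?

13

A101@1: h1:17  h2:9  h3:9  h4:4  h5:0 → peak 17
A101@2: h1:13  h2:9  h3:9  h4:4  h5:4 → peak 13
Best is A101@2, peak 13.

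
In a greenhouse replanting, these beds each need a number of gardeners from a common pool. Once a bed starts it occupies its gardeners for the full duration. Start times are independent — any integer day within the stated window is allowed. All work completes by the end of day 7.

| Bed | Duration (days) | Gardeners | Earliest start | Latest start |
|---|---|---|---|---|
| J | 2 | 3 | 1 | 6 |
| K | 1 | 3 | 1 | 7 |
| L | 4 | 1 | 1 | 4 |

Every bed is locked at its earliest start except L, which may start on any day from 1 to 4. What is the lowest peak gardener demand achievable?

L@1: d1:7  d2:4  d3:1  d4:1  d5:0  d6:0  d7:0 → peak 7
L@2: d1:6  d2:4  d3:1  d4:1  d5:1  d6:0  d7:0 → peak 6
L@3: d1:6  d2:3  d3:1  d4:1  d5:1  d6:1  d7:0 → peak 6
L@4: d1:6  d2:3  d3:0  d4:1  d5:1  d6:1  d7:1 → peak 6
Best is L@2, peak 6.

6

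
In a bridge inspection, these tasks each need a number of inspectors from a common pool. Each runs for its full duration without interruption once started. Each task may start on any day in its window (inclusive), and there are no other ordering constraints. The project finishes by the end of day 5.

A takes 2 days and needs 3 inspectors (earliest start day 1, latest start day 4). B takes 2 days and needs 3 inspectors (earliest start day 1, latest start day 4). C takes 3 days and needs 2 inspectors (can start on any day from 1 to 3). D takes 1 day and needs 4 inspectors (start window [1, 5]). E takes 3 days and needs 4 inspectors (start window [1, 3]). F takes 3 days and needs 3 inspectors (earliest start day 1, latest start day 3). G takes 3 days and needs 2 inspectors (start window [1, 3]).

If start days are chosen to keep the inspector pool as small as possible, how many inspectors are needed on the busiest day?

Early-start (A@1, B@1, C@1, D@1, E@1, F@1, G@1) gives peak 21: d1:21  d2:17  d3:11  d4:0  d5:0.
Shift D→4, E→3, G→3.
Schedule A@1, B@1, C@1, D@4, E@3, F@1, G@3: d1:11  d2:11  d3:11  d4:10  d5:6 — peak 11.

11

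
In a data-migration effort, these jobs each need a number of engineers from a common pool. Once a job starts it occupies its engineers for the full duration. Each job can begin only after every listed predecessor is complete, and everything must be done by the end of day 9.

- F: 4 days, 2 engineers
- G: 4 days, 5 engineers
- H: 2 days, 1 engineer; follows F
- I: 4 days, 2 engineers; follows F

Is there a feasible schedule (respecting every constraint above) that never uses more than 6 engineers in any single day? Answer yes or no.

The minimum achievable peak is 7; 6 < 7, so no feasible schedule stays within the cap.

no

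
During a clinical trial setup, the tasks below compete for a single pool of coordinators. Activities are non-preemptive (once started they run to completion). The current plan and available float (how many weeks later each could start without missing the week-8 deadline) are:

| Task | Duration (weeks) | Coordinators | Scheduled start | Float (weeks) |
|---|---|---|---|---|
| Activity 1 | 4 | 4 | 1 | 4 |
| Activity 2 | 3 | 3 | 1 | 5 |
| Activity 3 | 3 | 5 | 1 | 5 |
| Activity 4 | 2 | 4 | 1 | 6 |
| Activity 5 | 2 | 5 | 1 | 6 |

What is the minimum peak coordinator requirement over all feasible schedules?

9

Early-start (Activity 1@1, Activity 2@1, Activity 3@1, Activity 4@1, Activity 5@1) gives peak 21: w1:21  w2:21  w3:12  w4:4  w5:0  w6:0  w7:0  w8:0.
Shift Activity 3→4, Activity 4→5, Activity 5→7.
Schedule Activity 1@1, Activity 2@1, Activity 3@4, Activity 4@5, Activity 5@7: w1:7  w2:7  w3:7  w4:9  w5:9  w6:9  w7:5  w8:5 — peak 9.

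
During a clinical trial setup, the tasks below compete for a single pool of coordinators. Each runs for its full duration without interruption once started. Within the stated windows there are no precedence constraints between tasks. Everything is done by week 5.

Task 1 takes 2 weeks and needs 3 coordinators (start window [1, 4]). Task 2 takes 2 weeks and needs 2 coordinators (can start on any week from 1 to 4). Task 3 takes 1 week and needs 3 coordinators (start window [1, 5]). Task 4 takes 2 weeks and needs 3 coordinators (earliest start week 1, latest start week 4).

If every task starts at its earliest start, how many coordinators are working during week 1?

11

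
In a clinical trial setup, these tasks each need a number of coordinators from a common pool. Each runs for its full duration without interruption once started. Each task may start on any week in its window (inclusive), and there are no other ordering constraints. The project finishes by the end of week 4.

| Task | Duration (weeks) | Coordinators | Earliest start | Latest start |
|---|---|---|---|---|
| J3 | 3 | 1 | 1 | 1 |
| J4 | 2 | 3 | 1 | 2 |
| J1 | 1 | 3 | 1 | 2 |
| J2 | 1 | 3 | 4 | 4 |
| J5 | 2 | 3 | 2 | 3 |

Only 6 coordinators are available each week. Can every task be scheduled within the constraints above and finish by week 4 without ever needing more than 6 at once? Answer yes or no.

no

The minimum achievable peak is 7; 6 < 7, so no feasible schedule stays within the cap.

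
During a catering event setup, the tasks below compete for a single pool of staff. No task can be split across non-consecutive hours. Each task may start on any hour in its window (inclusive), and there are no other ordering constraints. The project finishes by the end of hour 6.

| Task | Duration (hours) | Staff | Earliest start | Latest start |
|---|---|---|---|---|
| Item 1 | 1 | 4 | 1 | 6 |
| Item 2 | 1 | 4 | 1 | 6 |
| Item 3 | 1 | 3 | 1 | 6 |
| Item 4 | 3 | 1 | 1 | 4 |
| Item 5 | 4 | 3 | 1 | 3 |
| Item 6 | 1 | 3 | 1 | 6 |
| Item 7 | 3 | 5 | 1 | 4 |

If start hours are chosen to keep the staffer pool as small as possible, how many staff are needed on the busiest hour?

Early-start (Item 1@1, Item 2@1, Item 3@1, Item 4@1, Item 5@1, Item 6@1, Item 7@1) gives peak 23: h1:23  h2:9  h3:9  h4:3  h5:0  h6:0.
Shift Item 2→2, Item 5→2, Item 6→3, Item 7→4.
Schedule Item 1@1, Item 2@2, Item 3@1, Item 4@1, Item 5@2, Item 6@3, Item 7@4: h1:8  h2:8  h3:7  h4:8  h5:8  h6:5 — peak 8.
Total staffer-hours = 44 over 6 hours ⇒ peak ≥ ⌈44/6⌉ = 8, so 8 is optimal.

8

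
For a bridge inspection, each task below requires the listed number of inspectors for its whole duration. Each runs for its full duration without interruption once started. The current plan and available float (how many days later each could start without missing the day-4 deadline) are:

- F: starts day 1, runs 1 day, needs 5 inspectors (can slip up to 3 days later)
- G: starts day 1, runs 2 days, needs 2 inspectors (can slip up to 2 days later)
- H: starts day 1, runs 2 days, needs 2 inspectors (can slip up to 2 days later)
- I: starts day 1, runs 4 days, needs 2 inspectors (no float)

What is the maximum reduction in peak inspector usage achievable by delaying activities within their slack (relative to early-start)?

Early-start peak: d1:11  d2:6  d3:2  d4:2 ⇒ 11.
Leveled (F@1, G@2, H@2, I@1): d1:7  d2:6  d3:6  d4:2 ⇒ 7.
Reduction 11 − 7 = 4.

4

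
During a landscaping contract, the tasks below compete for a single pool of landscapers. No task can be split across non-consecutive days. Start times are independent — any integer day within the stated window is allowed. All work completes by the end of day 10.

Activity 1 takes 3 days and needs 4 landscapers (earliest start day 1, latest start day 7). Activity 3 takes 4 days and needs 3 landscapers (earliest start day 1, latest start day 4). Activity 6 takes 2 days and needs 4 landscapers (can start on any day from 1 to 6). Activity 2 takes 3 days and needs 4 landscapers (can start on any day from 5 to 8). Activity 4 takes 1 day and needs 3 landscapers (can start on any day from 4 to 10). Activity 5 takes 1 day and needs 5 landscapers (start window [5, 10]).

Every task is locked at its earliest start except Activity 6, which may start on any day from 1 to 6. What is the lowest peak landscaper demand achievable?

9

Activity 6@1: d1:11  d2:11  d3:7  d4:6  d5:9  d6:4  d7:4  d8:0  d9:0  d10:0 → peak 11
Activity 6@2: d1:7  d2:11  d3:11  d4:6  d5:9  d6:4  d7:4  d8:0  d9:0  d10:0 → peak 11
Activity 6@3: d1:7  d2:7  d3:11  d4:10  d5:9  d6:4  d7:4  d8:0  d9:0  d10:0 → peak 11
Activity 6@4: d1:7  d2:7  d3:7  d4:10  d5:13  d6:4  d7:4  d8:0  d9:0  d10:0 → peak 13
Activity 6@5: d1:7  d2:7  d3:7  d4:6  d5:13  d6:8  d7:4  d8:0  d9:0  d10:0 → peak 13
Activity 6@6: d1:7  d2:7  d3:7  d4:6  d5:9  d6:8  d7:8  d8:0  d9:0  d10:0 → peak 9
Best is Activity 6@6, peak 9.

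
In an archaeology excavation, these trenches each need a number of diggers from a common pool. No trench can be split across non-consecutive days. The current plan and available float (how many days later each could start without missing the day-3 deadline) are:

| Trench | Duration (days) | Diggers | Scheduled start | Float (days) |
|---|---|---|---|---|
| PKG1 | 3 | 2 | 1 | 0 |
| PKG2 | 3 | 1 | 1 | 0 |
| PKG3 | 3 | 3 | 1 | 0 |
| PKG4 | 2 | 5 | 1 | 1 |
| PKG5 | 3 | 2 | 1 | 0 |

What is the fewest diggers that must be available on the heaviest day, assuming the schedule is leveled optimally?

13

Schedule PKG1@1, PKG2@1, PKG3@1, PKG4@1, PKG5@1: d1:13  d2:13  d3:8 — peak 13.
No arrangement of the 2 feasible schedules does better.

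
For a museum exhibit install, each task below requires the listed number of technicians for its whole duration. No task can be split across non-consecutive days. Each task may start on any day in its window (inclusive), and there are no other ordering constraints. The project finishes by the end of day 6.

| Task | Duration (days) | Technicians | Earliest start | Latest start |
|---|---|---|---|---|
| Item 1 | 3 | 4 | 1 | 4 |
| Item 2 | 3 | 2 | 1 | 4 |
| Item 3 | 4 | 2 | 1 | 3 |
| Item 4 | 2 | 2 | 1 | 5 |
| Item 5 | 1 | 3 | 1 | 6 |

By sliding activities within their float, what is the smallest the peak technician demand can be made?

6

Early-start (Item 1@1, Item 2@1, Item 3@1, Item 4@1, Item 5@1) gives peak 13: d1:13  d2:10  d3:8  d4:2  d5:0  d6:0.
Shift Item 2→4, Item 4→4, Item 5→6.
Schedule Item 1@1, Item 2@4, Item 3@1, Item 4@4, Item 5@6: d1:6  d2:6  d3:6  d4:6  d5:4  d6:5 — peak 6.
Total technician-days = 33 over 6 days ⇒ peak ≥ ⌈33/6⌉ = 6, so 6 is optimal.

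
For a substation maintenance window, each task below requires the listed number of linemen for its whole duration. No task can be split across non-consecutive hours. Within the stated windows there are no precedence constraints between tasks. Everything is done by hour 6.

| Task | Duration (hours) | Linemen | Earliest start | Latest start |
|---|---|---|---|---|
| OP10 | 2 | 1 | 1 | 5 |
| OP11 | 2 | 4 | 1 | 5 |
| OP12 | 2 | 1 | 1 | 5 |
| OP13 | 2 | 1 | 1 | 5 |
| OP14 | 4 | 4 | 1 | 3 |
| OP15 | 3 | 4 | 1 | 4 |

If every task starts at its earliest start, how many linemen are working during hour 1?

At early start, hour 1 has: OP10, OP11, OP12, OP13, OP14, OP15.
Demand: 1 + 4 + 1 + 1 + 4 + 4 = 15.

15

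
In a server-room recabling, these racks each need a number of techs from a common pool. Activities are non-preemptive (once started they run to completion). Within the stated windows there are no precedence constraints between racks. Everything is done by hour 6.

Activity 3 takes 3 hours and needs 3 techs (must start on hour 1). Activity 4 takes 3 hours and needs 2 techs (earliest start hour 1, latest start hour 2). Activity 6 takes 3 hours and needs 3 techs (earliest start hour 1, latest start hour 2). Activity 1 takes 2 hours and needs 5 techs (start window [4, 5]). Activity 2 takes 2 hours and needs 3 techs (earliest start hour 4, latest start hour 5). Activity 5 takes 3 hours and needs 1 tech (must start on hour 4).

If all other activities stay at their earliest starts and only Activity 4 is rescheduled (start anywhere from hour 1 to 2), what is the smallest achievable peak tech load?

9

Activity 4@1: h1:8  h2:8  h3:8  h4:9  h5:9  h6:1 → peak 9
Activity 4@2: h1:6  h2:8  h3:8  h4:11  h5:9  h6:1 → peak 11
Best is Activity 4@1, peak 9.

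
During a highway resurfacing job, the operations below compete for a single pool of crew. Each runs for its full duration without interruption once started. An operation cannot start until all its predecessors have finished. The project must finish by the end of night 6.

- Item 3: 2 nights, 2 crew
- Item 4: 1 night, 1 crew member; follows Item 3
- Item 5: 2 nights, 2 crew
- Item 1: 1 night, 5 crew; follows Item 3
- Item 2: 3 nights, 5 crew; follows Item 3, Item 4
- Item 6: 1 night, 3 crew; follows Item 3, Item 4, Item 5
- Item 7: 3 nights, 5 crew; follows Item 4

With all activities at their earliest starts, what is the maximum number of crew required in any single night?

Early-start schedule: Item 3@1, Item 4@3, Item 5@1, Item 1@3, Item 2@4, Item 6@4, Item 7@4.
Load per night: night 1: 4, night 2: 4, night 3: 6, night 4: 13, night 5: 10, night 6: 10.
Peak is 13.

13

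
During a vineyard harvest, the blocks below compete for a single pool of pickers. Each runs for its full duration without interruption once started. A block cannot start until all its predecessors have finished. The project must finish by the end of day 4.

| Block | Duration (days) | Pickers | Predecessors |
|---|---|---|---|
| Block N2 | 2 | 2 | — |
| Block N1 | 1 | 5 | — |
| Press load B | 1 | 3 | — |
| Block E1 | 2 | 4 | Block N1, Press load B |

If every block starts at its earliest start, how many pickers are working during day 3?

At early start, day 3 has: Block E1.
Demand: 4 = 4.

4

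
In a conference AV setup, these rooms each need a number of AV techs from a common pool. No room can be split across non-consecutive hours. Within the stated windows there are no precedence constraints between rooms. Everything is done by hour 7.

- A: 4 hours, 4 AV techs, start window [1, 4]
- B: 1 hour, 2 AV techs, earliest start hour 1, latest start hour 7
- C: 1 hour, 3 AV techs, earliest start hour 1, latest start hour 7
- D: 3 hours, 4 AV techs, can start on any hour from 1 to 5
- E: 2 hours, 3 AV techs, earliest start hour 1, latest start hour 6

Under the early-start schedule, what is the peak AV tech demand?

Early-start schedule: A@1, B@1, C@1, D@1, E@1.
Load per hour: hour 1: 16, hour 2: 11, hour 3: 8, hour 4: 4, hour 5: 0, hour 6: 0, hour 7: 0.
Peak is 16.

16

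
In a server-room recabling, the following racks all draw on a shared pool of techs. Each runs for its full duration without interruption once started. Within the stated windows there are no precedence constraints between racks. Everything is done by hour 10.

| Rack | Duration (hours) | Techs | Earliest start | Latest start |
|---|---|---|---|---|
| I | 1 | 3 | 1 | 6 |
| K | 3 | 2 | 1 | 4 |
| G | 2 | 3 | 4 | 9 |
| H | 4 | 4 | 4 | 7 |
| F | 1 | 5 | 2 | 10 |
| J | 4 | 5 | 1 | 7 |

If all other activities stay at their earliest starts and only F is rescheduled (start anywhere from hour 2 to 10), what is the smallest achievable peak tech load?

F@2: h1:10  h2:12  h3:7  h4:12  h5:7  h6:4  h7:4  h8:0  h9:0  h10:0 → peak 12
F@3: h1:10  h2:7  h3:12  h4:12  h5:7  h6:4  h7:4  h8:0  h9:0  h10:0 → peak 12
F@4: h1:10  h2:7  h3:7  h4:17  h5:7  h6:4  h7:4  h8:0  h9:0  h10:0 → peak 17
F@5: h1:10  h2:7  h3:7  h4:12  h5:12  h6:4  h7:4  h8:0  h9:0  h10:0 → peak 12
F@6: h1:10  h2:7  h3:7  h4:12  h5:7  h6:9  h7:4  h8:0  h9:0  h10:0 → peak 12
F@7: h1:10  h2:7  h3:7  h4:12  h5:7  h6:4  h7:9  h8:0  h9:0  h10:0 → peak 12
F@8: h1:10  h2:7  h3:7  h4:12  h5:7  h6:4  h7:4  h8:5  h9:0  h10:0 → peak 12
F@9: h1:10  h2:7  h3:7  h4:12  h5:7  h6:4  h7:4  h8:0  h9:5  h10:0 → peak 12
F@10: h1:10  h2:7  h3:7  h4:12  h5:7  h6:4  h7:4  h8:0  h9:0  h10:5 → peak 12
Best is F@2, peak 12.

12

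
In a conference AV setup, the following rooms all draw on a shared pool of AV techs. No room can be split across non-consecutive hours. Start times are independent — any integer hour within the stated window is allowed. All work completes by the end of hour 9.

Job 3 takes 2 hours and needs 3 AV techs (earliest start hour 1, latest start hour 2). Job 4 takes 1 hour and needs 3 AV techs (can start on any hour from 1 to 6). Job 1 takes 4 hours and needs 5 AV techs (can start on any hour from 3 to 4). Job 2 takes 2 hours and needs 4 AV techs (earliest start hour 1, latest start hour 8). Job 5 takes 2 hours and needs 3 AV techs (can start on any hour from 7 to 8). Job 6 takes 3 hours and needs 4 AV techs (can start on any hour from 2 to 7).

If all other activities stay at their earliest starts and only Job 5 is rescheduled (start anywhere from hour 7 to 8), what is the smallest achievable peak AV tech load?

Job 5@7: h1:10  h2:11  h3:9  h4:9  h5:5  h6:5  h7:3  h8:3  h9:0 → peak 11
Job 5@8: h1:10  h2:11  h3:9  h4:9  h5:5  h6:5  h7:0  h8:3  h9:3 → peak 11
Best is Job 5@7, peak 11.

11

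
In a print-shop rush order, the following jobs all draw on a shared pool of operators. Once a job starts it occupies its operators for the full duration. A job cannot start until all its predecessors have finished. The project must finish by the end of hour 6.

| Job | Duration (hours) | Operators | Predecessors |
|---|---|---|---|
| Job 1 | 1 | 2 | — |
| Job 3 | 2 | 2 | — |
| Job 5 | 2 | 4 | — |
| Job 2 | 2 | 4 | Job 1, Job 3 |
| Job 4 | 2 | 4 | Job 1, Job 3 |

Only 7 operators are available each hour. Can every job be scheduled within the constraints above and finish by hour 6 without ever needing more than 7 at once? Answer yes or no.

The minimum achievable peak is 8; 7 < 8, so no feasible schedule stays within the cap.

no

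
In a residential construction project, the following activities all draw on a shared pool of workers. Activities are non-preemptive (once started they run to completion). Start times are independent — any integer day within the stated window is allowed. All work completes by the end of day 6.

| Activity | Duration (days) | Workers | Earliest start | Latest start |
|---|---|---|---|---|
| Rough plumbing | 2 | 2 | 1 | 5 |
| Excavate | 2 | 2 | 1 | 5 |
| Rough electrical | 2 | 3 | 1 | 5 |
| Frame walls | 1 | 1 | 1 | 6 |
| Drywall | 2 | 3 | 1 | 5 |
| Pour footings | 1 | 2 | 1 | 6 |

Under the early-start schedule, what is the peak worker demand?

Early-start schedule: Rough plumbing@1, Excavate@1, Rough electrical@1, Frame walls@1, Drywall@1, Pour footings@1.
Load per day: day 1: 13, day 2: 10, day 3: 0, day 4: 0, day 5: 0, day 6: 0.
Peak is 13.

13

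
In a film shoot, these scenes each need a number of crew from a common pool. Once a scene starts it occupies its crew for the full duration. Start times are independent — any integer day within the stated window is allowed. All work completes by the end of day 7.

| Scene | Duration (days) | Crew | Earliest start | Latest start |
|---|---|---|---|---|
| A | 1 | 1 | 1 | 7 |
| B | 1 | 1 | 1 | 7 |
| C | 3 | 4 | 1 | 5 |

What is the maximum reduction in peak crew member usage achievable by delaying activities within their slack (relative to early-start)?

2

Early-start peak: d1:6  d2:4  d3:4  d4:0  d5:0  d6:0  d7:0 ⇒ 6.
Leveled (A@1, B@1, C@2): d1:2  d2:4  d3:4  d4:4  d5:0  d6:0  d7:0 ⇒ 4.
Reduction 6 − 4 = 2.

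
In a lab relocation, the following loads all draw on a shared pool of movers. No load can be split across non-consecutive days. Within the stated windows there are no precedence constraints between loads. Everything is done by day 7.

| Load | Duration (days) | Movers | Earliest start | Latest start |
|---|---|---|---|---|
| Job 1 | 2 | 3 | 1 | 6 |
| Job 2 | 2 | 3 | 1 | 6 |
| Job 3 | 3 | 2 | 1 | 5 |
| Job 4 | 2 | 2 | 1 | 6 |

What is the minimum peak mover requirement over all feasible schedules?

4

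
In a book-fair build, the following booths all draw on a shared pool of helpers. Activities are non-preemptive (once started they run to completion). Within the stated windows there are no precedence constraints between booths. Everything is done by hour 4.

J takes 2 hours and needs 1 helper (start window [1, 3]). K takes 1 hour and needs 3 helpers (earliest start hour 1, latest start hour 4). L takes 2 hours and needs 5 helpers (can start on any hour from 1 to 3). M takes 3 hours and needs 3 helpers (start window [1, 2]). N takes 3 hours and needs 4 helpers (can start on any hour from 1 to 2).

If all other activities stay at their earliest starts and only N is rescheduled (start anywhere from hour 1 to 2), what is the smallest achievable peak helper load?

N@1: h1:16  h2:13  h3:7  h4:0 → peak 16
N@2: h1:12  h2:13  h3:7  h4:4 → peak 13
Best is N@2, peak 13.

13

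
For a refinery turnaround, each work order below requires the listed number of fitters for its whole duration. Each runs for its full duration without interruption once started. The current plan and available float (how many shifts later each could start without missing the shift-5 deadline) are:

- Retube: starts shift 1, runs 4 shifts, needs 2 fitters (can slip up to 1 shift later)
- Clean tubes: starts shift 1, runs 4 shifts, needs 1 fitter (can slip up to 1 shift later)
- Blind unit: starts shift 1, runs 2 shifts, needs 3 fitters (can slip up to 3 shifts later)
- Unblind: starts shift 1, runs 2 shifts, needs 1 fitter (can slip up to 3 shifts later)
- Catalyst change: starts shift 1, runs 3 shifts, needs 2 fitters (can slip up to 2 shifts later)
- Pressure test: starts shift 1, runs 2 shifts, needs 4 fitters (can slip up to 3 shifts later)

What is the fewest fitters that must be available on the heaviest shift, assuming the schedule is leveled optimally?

Early-start (Retube@1, Clean tubes@1, Blind unit@1, Unblind@1, Catalyst change@1, Pressure test@1) gives peak 13: s1:13  s2:13  s3:5  s4:3  s5:0.
Shift Unblind→3, Pressure test→4.
Schedule Retube@1, Clean tubes@1, Blind unit@1, Unblind@3, Catalyst change@1, Pressure test@4: s1:8  s2:8  s3:6  s4:8  s5:4 — peak 8.

8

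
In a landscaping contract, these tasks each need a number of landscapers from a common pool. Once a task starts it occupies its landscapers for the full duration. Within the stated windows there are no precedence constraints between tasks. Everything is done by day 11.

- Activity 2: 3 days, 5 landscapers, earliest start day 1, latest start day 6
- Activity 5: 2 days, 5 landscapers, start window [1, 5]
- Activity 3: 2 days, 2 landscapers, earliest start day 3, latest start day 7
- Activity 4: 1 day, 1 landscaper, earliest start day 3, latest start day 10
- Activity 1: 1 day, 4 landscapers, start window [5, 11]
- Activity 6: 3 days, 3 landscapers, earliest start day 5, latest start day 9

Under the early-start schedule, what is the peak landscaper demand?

Early-start schedule: Activity 2@1, Activity 5@1, Activity 3@3, Activity 4@3, Activity 1@5, Activity 6@5.
Load per day: day 1: 10, day 2: 10, day 3: 8, day 4: 2, day 5: 7, day 6: 3, day 7: 3, day 8: 0, day 9: 0, day 10: 0, day 11: 0.
Peak is 10.

10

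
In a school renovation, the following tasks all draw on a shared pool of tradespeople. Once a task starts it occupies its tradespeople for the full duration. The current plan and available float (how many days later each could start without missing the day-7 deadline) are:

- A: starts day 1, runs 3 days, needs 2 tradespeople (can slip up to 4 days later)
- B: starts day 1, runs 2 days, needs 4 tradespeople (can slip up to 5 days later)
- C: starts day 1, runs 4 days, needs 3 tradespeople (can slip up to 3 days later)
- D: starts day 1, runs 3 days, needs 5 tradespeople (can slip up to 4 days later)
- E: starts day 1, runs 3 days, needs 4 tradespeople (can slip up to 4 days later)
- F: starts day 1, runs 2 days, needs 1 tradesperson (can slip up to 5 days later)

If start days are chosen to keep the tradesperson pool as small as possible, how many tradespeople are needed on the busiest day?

Early-start (A@1, B@1, C@1, D@1, E@1, F@1) gives peak 19: d1:19  d2:19  d3:14  d4:3  d5:0  d6:0  d7:0.
Shift D→4, E→5, F→3.
Schedule A@1, B@1, C@1, D@4, E@5, F@3: d1:9  d2:9  d3:6  d4:9  d5:9  d6:9  d7:4 — peak 9.

9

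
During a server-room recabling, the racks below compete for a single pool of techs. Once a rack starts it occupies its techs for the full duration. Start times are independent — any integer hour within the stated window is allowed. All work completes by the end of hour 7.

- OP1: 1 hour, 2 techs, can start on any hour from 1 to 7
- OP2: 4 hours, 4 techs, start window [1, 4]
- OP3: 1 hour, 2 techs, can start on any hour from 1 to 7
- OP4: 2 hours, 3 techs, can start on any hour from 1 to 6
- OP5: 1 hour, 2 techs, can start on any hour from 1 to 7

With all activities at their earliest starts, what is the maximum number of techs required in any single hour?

Early-start schedule: OP1@1, OP2@1, OP3@1, OP4@1, OP5@1.
Load per hour: hour 1: 13, hour 2: 7, hour 3: 4, hour 4: 4, hour 5: 0, hour 6: 0, hour 7: 0.
Peak is 13.

13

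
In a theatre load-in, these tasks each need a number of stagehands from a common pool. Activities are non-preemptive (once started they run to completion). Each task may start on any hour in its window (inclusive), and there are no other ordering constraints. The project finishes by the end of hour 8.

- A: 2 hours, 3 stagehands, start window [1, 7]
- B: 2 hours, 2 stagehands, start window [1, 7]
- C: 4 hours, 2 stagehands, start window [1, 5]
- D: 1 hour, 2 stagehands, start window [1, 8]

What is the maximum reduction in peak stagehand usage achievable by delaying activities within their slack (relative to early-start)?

5

Early-start peak: h1:9  h2:7  h3:2  h4:2  h5:0  h6:0  h7:0  h8:0 ⇒ 9.
Leveled (A@1, B@3, C@3, D@5): h1:3  h2:3  h3:4  h4:4  h5:4  h6:2  h7:0  h8:0 ⇒ 4.
Reduction 9 − 4 = 5.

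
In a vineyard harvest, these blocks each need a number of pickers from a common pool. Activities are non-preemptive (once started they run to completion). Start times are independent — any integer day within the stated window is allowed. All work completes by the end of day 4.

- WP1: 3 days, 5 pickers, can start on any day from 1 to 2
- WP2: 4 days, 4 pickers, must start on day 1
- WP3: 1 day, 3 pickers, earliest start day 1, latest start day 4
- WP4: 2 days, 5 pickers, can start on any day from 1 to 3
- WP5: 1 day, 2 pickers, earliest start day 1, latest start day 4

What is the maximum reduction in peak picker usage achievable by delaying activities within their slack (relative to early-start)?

Early-start peak: d1:19  d2:14  d3:9  d4:4 ⇒ 19.
Leveled (WP1@1, WP2@1, WP3@1, WP4@2, WP5@1): d1:14  d2:14  d3:14  d4:4 ⇒ 14.
Reduction 19 − 14 = 5.

5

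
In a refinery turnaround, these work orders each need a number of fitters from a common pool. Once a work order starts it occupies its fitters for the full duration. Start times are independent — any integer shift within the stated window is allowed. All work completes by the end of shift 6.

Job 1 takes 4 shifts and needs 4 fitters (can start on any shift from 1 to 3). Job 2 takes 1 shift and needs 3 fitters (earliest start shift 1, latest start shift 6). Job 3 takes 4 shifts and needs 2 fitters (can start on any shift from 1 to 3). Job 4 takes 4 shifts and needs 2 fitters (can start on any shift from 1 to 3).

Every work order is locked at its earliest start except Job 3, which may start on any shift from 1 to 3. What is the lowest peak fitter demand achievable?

9

Job 3@1: s1:11  s2:8  s3:8  s4:8  s5:0  s6:0 → peak 11
Job 3@2: s1:9  s2:8  s3:8  s4:8  s5:2  s6:0 → peak 9
Job 3@3: s1:9  s2:6  s3:8  s4:8  s5:2  s6:2 → peak 9
Best is Job 3@2, peak 9.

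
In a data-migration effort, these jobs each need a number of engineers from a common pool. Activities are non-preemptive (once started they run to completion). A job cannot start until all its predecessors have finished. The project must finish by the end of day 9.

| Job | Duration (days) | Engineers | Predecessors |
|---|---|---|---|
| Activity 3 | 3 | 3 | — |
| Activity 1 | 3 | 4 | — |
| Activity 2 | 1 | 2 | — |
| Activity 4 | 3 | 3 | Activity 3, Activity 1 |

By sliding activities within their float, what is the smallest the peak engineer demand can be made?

Early-start (Activity 3@1, Activity 1@1, Activity 2@1, Activity 4@4) gives peak 9: d1:9  d2:7  d3:7  d4:3  d5:3  d6:3  d7:0  d8:0  d9:0.
Shift Activity 1→4, Activity 4→7.
Schedule Activity 3@1, Activity 1@4, Activity 2@1, Activity 4@7: d1:5  d2:3  d3:3  d4:4  d5:4  d6:4  d7:3  d8:3  d9:3 — peak 5.

5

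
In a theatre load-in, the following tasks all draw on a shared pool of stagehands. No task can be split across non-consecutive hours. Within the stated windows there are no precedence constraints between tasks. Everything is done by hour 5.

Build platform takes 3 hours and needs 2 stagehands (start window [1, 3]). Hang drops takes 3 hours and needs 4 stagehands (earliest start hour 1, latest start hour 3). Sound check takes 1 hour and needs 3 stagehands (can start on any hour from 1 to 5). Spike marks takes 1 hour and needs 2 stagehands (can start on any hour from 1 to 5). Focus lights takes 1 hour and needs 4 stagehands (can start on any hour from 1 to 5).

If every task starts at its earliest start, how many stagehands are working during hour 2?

6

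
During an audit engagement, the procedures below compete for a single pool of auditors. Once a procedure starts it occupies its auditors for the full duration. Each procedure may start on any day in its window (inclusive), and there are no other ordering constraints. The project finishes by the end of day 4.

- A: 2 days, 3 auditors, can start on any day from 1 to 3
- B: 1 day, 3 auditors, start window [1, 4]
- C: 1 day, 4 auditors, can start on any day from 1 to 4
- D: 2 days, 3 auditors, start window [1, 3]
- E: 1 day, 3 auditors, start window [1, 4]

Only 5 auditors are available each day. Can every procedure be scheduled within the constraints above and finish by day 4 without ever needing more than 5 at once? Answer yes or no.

no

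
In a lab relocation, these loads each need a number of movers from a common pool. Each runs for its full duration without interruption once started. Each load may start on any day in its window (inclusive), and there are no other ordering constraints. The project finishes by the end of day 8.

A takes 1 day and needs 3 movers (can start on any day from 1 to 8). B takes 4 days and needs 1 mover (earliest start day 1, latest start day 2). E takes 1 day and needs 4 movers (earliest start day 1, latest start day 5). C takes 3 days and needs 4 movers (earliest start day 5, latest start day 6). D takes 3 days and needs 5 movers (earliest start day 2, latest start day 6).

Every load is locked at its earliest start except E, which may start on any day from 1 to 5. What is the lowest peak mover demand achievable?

8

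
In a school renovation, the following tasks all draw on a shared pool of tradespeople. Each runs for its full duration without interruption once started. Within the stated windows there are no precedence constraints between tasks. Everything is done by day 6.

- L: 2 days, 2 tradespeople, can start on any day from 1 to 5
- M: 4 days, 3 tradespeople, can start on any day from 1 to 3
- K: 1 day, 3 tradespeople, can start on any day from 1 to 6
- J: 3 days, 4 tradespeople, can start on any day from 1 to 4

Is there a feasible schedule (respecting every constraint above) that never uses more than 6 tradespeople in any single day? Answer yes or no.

no

The minimum achievable peak is 7; 6 < 7, so no feasible schedule stays within the cap.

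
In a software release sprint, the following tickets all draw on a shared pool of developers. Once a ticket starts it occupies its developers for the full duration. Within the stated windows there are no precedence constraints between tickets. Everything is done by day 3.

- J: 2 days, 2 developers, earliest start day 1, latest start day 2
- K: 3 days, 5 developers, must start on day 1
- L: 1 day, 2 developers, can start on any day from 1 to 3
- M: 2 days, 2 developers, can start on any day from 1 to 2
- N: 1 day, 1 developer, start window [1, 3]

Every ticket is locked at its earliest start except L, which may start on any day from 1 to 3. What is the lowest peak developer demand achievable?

10

L@1: d1:12  d2:9  d3:5 → peak 12
L@2: d1:10  d2:11  d3:5 → peak 11
L@3: d1:10  d2:9  d3:7 → peak 10
Best is L@3, peak 10.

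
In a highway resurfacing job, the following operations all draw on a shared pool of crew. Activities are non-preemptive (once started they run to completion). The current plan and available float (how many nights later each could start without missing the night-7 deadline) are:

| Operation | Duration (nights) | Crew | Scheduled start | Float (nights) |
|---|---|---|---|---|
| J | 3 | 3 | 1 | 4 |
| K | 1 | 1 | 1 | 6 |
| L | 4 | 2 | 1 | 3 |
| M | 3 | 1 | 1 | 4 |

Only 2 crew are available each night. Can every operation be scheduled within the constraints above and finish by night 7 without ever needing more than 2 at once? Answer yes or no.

Total crew member-nights = 21; over 7 nights the average is 21/7 > 2, so some night must exceed 2.

no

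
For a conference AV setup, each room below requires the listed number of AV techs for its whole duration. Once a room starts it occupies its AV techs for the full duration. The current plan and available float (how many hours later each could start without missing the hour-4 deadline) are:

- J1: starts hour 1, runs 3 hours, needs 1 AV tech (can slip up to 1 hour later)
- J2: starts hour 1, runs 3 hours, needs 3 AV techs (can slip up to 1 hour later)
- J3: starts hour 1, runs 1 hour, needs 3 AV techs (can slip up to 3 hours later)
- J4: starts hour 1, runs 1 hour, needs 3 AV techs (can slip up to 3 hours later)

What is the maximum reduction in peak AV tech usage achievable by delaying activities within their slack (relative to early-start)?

Early-start peak: h1:10  h2:4  h3:4  h4:0 ⇒ 10.
Leveled (J1@1, J2@1, J3@4, J4@4): h1:4  h2:4  h3:4  h4:6 ⇒ 6.
Reduction 10 − 6 = 4.

4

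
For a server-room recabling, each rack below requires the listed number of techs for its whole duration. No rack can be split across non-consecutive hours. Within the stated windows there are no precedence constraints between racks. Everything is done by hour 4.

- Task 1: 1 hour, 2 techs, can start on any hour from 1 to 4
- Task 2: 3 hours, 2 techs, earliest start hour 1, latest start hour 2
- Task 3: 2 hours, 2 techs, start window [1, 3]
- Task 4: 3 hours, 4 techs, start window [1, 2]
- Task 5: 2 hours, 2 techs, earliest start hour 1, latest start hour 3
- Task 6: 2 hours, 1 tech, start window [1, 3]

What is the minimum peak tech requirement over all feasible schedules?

9

Early-start (Task 1@1, Task 2@1, Task 3@1, Task 4@1, Task 5@1, Task 6@1) gives peak 13: h1:13  h2:11  h3:6  h4:0.
Shift Task 4→2, Task 5→3.
Schedule Task 1@1, Task 2@1, Task 3@1, Task 4@2, Task 5@3, Task 6@1: h1:7  h2:9  h3:8  h4:6 — peak 9.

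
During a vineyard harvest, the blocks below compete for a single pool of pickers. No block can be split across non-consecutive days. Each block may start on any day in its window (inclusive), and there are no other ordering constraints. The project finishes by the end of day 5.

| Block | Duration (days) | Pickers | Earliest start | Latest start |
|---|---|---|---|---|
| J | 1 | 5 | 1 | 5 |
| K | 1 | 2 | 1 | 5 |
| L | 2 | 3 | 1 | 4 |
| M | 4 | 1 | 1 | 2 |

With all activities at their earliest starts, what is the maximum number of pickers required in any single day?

11

Early-start schedule: J@1, K@1, L@1, M@1.
Load per day: day 1: 11, day 2: 4, day 3: 1, day 4: 1, day 5: 0.
Peak is 11.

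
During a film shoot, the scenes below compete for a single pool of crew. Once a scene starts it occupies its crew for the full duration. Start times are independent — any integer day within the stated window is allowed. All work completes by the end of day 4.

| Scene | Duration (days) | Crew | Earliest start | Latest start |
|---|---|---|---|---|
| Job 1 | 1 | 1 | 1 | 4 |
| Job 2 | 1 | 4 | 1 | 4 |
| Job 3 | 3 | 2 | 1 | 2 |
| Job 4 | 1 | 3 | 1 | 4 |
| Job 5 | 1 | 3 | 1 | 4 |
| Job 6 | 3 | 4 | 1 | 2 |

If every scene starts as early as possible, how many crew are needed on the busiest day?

17

Early-start schedule: Job 1@1, Job 2@1, Job 3@1, Job 4@1, Job 5@1, Job 6@1.
Load per day: day 1: 17, day 2: 6, day 3: 6, day 4: 0.
Peak is 17.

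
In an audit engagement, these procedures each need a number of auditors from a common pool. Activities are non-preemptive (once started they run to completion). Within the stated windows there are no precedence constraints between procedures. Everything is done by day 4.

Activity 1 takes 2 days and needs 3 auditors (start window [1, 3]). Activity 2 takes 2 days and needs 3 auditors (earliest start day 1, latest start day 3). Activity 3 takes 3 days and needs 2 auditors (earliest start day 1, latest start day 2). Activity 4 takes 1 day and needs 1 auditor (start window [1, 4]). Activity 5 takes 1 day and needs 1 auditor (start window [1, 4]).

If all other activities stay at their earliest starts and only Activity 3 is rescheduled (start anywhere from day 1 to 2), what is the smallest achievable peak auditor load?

8

Activity 3@1: d1:10  d2:8  d3:2  d4:0 → peak 10
Activity 3@2: d1:8  d2:8  d3:2  d4:2 → peak 8
Best is Activity 3@2, peak 8.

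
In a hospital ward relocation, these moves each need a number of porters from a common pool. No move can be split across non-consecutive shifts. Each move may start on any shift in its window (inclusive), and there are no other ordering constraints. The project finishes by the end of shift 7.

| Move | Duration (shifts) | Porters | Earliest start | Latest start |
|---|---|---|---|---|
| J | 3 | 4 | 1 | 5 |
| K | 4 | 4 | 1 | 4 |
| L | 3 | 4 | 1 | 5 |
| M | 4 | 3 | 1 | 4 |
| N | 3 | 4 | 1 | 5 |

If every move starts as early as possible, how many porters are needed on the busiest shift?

Early-start schedule: J@1, K@1, L@1, M@1, N@1.
Load per shift: shift 1: 19, shift 2: 19, shift 3: 19, shift 4: 7, shift 5: 0, shift 6: 0, shift 7: 0.
Peak is 19.

19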